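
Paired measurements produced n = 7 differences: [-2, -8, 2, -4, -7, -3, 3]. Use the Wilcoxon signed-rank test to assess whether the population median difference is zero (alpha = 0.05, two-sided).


Step 1: Drop any zero differences (none here) and take |d_i|.
|d| = [2, 8, 2, 4, 7, 3, 3]
Step 2: Midrank |d_i| (ties get averaged ranks).
ranks: |2|->1.5, |8|->7, |2|->1.5, |4|->5, |7|->6, |3|->3.5, |3|->3.5
Step 3: Attach original signs; sum ranks with positive sign and with negative sign.
W+ = 1.5 + 3.5 = 5
W- = 1.5 + 7 + 5 + 6 + 3.5 = 23
(Check: W+ + W- = 28 should equal n(n+1)/2 = 28.)
Step 4: Test statistic W = min(W+, W-) = 5.
Step 5: Ties in |d|, so use the tie-corrected normal approximation.
        E[W] = n(n+1)/4 = 7*8/4 = 14.
        Tie groups: |d|=2 (t=2), |d|=3 (t=2); sum(t^3 - t) = 12.
        Var[W] = n(n+1)(2n+1)/24 - sum(t^3-t)/48 = 840/24 - 12/48 = 34.75.
        z = (W - E[W]) / sqrt(Var[W]) = (5 - 14) / 5.8949 = -1.5267.
        Two-sided p = 2*Phi(z) = 0.126826.
Step 6: alpha = 0.05. fail to reject H0.

W+ = 5, W- = 23, W = min = 5, p = 0.126826, fail to reject H0.


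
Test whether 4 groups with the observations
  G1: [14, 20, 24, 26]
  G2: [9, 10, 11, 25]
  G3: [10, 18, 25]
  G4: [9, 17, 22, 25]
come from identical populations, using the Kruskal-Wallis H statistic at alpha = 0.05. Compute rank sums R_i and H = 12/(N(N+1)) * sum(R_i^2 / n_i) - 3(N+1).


Step 1: Combine all N = 15 observations and assign midranks.
sorted (value, group, rank): (9,G2,1.5), (9,G4,1.5), (10,G2,3.5), (10,G3,3.5), (11,G2,5), (14,G1,6), (17,G4,7), (18,G3,8), (20,G1,9), (22,G4,10), (24,G1,11), (25,G2,13), (25,G3,13), (25,G4,13), (26,G1,15)
Step 2: Sum ranks within each group.
R_1 = 41 (n_1 = 4)
R_2 = 23 (n_2 = 4)
R_3 = 24.5 (n_3 = 3)
R_4 = 31.5 (n_4 = 4)
Step 3: H = 12/(N(N+1)) * sum(R_i^2/n_i) - 3(N+1)
     = 12/(15*16) * (41^2/4 + 23^2/4 + 24.5^2/3 + 31.5^2/4) - 3*16
     = 0.050000 * 1000.65 - 48
     = 2.032292.
Step 4: Ties present; correction factor C = 1 - 36/(15^3 - 15) = 0.989286. Corrected H = 2.032292 / 0.989286 = 2.054302.
Step 5: Under H0, H ~ chi^2(3); p-value = 0.561213.
Step 6: alpha = 0.05. fail to reject H0.

H = 2.0543, df = 3, p = 0.561213, fail to reject H0.


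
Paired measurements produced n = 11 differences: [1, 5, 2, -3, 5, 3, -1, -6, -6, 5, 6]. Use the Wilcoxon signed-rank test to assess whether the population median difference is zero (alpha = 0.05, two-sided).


Step 1: Drop any zero differences (none here) and take |d_i|.
|d| = [1, 5, 2, 3, 5, 3, 1, 6, 6, 5, 6]
Step 2: Midrank |d_i| (ties get averaged ranks).
ranks: |1|->1.5, |5|->7, |2|->3, |3|->4.5, |5|->7, |3|->4.5, |1|->1.5, |6|->10, |6|->10, |5|->7, |6|->10
Step 3: Attach original signs; sum ranks with positive sign and with negative sign.
W+ = 1.5 + 7 + 3 + 7 + 4.5 + 7 + 10 = 40
W- = 4.5 + 1.5 + 10 + 10 = 26
(Check: W+ + W- = 66 should equal n(n+1)/2 = 66.)
Step 4: Test statistic W = min(W+, W-) = 26.
Step 5: Ties in |d|, so use the tie-corrected normal approximation.
        E[W] = n(n+1)/4 = 11*12/4 = 33.
        Tie groups: |d|=1 (t=2), |d|=3 (t=2), |d|=5 (t=3), |d|=6 (t=3); sum(t^3 - t) = 60.
        Var[W] = n(n+1)(2n+1)/24 - sum(t^3-t)/48 = 3036/24 - 60/48 = 125.25.
        z = (W - E[W]) / sqrt(Var[W]) = (26 - 33) / 11.1915 = -0.6255.
        Two-sided p = 2*Phi(z) = 0.531660.
Step 6: alpha = 0.05. fail to reject H0.

W+ = 40, W- = 26, W = min = 26, p = 0.531660, fail to reject H0.


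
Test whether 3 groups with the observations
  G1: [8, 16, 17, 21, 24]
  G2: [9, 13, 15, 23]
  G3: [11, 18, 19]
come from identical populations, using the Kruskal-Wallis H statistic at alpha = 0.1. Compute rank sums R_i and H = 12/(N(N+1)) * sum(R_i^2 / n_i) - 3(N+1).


Step 1: Combine all N = 12 observations and assign midranks.
sorted (value, group, rank): (8,G1,1), (9,G2,2), (11,G3,3), (13,G2,4), (15,G2,5), (16,G1,6), (17,G1,7), (18,G3,8), (19,G3,9), (21,G1,10), (23,G2,11), (24,G1,12)
Step 2: Sum ranks within each group.
R_1 = 36 (n_1 = 5)
R_2 = 22 (n_2 = 4)
R_3 = 20 (n_3 = 3)
Step 3: H = 12/(N(N+1)) * sum(R_i^2/n_i) - 3(N+1)
     = 12/(12*13) * (36^2/5 + 22^2/4 + 20^2/3) - 3*13
     = 0.076923 * 513.533 - 39
     = 0.502564.
Step 4: No ties, so H is used without correction.
Step 5: Under H0, H ~ chi^2(2); p-value = 0.777803.
Step 6: alpha = 0.1. fail to reject H0.

H = 0.5026, df = 2, p = 0.777803, fail to reject H0.


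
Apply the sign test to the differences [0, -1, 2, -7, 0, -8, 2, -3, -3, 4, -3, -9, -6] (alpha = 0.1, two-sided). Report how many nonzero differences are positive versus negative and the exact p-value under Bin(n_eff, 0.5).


Step 1: Discard zero differences. Original n = 13; n_eff = number of nonzero differences = 11.
Nonzero differences (with sign): -1, +2, -7, -8, +2, -3, -3, +4, -3, -9, -6
Step 2: Count signs: positive = 3, negative = 8.
Step 3: Under H0: P(positive) = 0.5, so the number of positives S ~ Bin(11, 0.5).
Step 4: Two-sided exact p-value = sum of Bin(11,0.5) probabilities at or below the observed probability = 0.226562.
Step 5: alpha = 0.1. fail to reject H0.

n_eff = 11, pos = 3, neg = 8, p = 0.226562, fail to reject H0.


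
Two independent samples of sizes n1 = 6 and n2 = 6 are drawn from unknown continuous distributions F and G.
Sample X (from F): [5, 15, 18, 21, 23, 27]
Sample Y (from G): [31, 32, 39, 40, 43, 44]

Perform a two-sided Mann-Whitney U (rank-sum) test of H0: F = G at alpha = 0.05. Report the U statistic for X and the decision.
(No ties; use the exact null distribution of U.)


Step 1: Combine and sort all 12 observations; assign midranks.
sorted (value, group): (5,X), (15,X), (18,X), (21,X), (23,X), (27,X), (31,Y), (32,Y), (39,Y), (40,Y), (43,Y), (44,Y)
ranks: 5->1, 15->2, 18->3, 21->4, 23->5, 27->6, 31->7, 32->8, 39->9, 40->10, 43->11, 44->12
Step 2: Rank sum for X: R1 = 1 + 2 + 3 + 4 + 5 + 6 = 21.
Step 3: U_X = R1 - n1(n1+1)/2 = 21 - 6*7/2 = 21 - 21 = 0.
       U_Y = n1*n2 - U_X = 36 - 0 = 36.
Step 4: No ties, so the exact null distribution of U (based on enumerating the C(12,6) = 924 equally likely rank assignments) gives the two-sided p-value.
Step 5: p-value = 0.002165; compare to alpha = 0.05. reject H0.

U_X = 0, p = 0.002165, reject H0 at alpha = 0.05.


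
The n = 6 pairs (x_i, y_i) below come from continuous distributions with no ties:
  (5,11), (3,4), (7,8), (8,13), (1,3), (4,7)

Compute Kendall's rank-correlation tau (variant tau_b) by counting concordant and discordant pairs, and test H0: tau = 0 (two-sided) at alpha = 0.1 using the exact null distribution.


Step 1: Enumerate the 15 unordered pairs (i,j) with i<j and classify each by sign(x_j-x_i) * sign(y_j-y_i).
  (1,2):dx=-2,dy=-7->C; (1,3):dx=+2,dy=-3->D; (1,4):dx=+3,dy=+2->C; (1,5):dx=-4,dy=-8->C
  (1,6):dx=-1,dy=-4->C; (2,3):dx=+4,dy=+4->C; (2,4):dx=+5,dy=+9->C; (2,5):dx=-2,dy=-1->C
  (2,6):dx=+1,dy=+3->C; (3,4):dx=+1,dy=+5->C; (3,5):dx=-6,dy=-5->C; (3,6):dx=-3,dy=-1->C
  (4,5):dx=-7,dy=-10->C; (4,6):dx=-4,dy=-6->C; (5,6):dx=+3,dy=+4->C
Step 2: C = 14, D = 1, total pairs = 15.
Step 3: tau = (C - D)/(n(n-1)/2) = (14 - 1)/15 = 0.866667.
Step 4: Exact two-sided p-value (enumerate n! = 720 permutations of y under H0): p = 0.016667.
Step 5: alpha = 0.1. reject H0.

tau_b = 0.8667 (C=14, D=1), p = 0.016667, reject H0.


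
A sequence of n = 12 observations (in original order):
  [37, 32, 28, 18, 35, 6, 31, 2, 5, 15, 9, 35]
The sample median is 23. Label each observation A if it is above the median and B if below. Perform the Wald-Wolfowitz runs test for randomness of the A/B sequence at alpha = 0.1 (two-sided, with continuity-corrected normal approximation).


Step 1: Compute median = 23; label A = above, B = below.
Labels in order: AAABABABBBBA  (n_A = 6, n_B = 6)
Step 2: Count runs R = 7.
Step 3: Under H0 (random ordering), E[R] = 2*n_A*n_B/(n_A+n_B) + 1 = 2*6*6/12 + 1 = 7.0000.
        Var[R] = 2*n_A*n_B*(2*n_A*n_B - n_A - n_B) / ((n_A+n_B)^2 * (n_A+n_B-1)) = 4320/1584 = 2.7273.
        SD[R] = 1.6514.
Step 4: R = E[R], so z = 0 with no continuity correction.
Step 5: Two-sided p-value via normal approximation = 2*(1 - Phi(|z|)) = 1.000000.
Step 6: alpha = 0.1. fail to reject H0.

R = 7, z = 0.0000, p = 1.000000, fail to reject H0.


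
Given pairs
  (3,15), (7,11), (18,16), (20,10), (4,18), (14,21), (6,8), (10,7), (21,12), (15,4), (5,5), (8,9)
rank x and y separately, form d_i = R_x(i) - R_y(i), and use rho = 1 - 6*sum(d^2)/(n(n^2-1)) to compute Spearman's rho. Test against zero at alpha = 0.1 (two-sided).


Step 1: Rank x and y separately (midranks; no ties here).
rank(x): 3->1, 7->5, 18->10, 20->11, 4->2, 14->8, 6->4, 10->7, 21->12, 15->9, 5->3, 8->6
rank(y): 15->9, 11->7, 16->10, 10->6, 18->11, 21->12, 8->4, 7->3, 12->8, 4->1, 5->2, 9->5
Step 2: d_i = R_x(i) - R_y(i); compute d_i^2.
  (1-9)^2=64, (5-7)^2=4, (10-10)^2=0, (11-6)^2=25, (2-11)^2=81, (8-12)^2=16, (4-4)^2=0, (7-3)^2=16, (12-8)^2=16, (9-1)^2=64, (3-2)^2=1, (6-5)^2=1
sum(d^2) = 288.
Step 3: rho = 1 - 6*288 / (12*(12^2 - 1)) = 1 - 1728/1716 = -0.006993.
Step 4: Under H0, t = rho * sqrt((n-2)/(1-rho^2)) = -0.0221 ~ t(10).
Step 5: Two-sided p-value from the t-distribution with 10 df = 0.982792.
Step 6: alpha = 0.1. fail to reject H0.

rho = -0.0070, p = 0.982792, fail to reject H0 at alpha = 0.1.


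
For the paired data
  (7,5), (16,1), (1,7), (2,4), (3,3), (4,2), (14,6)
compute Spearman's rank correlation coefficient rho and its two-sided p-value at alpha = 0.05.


Step 1: Rank x and y separately (midranks; no ties here).
rank(x): 7->5, 16->7, 1->1, 2->2, 3->3, 4->4, 14->6
rank(y): 5->5, 1->1, 7->7, 4->4, 3->3, 2->2, 6->6
Step 2: d_i = R_x(i) - R_y(i); compute d_i^2.
  (5-5)^2=0, (7-1)^2=36, (1-7)^2=36, (2-4)^2=4, (3-3)^2=0, (4-2)^2=4, (6-6)^2=0
sum(d^2) = 80.
Step 3: rho = 1 - 6*80 / (7*(7^2 - 1)) = 1 - 480/336 = -0.428571.
Step 4: Under H0, t = rho * sqrt((n-2)/(1-rho^2)) = -1.0607 ~ t(5).
Step 5: Two-sided p-value from the t-distribution with 5 df = 0.337368.
Step 6: alpha = 0.05. fail to reject H0.

rho = -0.4286, p = 0.337368, fail to reject H0 at alpha = 0.05.


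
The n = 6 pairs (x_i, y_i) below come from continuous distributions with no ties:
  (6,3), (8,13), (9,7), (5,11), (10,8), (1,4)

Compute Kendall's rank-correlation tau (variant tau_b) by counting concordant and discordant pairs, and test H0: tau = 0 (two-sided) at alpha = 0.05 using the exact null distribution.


Step 1: Enumerate the 15 unordered pairs (i,j) with i<j and classify each by sign(x_j-x_i) * sign(y_j-y_i).
  (1,2):dx=+2,dy=+10->C; (1,3):dx=+3,dy=+4->C; (1,4):dx=-1,dy=+8->D; (1,5):dx=+4,dy=+5->C
  (1,6):dx=-5,dy=+1->D; (2,3):dx=+1,dy=-6->D; (2,4):dx=-3,dy=-2->C; (2,5):dx=+2,dy=-5->D
  (2,6):dx=-7,dy=-9->C; (3,4):dx=-4,dy=+4->D; (3,5):dx=+1,dy=+1->C; (3,6):dx=-8,dy=-3->C
  (4,5):dx=+5,dy=-3->D; (4,6):dx=-4,dy=-7->C; (5,6):dx=-9,dy=-4->C
Step 2: C = 9, D = 6, total pairs = 15.
Step 3: tau = (C - D)/(n(n-1)/2) = (9 - 6)/15 = 0.200000.
Step 4: Exact two-sided p-value (enumerate n! = 720 permutations of y under H0): p = 0.719444.
Step 5: alpha = 0.05. fail to reject H0.

tau_b = 0.2000 (C=9, D=6), p = 0.719444, fail to reject H0.


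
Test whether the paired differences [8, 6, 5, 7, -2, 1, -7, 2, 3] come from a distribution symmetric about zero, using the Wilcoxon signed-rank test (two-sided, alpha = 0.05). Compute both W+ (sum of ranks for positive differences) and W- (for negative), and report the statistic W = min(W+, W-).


Step 1: Drop any zero differences (none here) and take |d_i|.
|d| = [8, 6, 5, 7, 2, 1, 7, 2, 3]
Step 2: Midrank |d_i| (ties get averaged ranks).
ranks: |8|->9, |6|->6, |5|->5, |7|->7.5, |2|->2.5, |1|->1, |7|->7.5, |2|->2.5, |3|->4
Step 3: Attach original signs; sum ranks with positive sign and with negative sign.
W+ = 9 + 6 + 5 + 7.5 + 1 + 2.5 + 4 = 35
W- = 2.5 + 7.5 = 10
(Check: W+ + W- = 45 should equal n(n+1)/2 = 45.)
Step 4: Test statistic W = min(W+, W-) = 10.
Step 5: Ties in |d|, so use the tie-corrected normal approximation.
        E[W] = n(n+1)/4 = 9*10/4 = 22.5.
        Tie groups: |d|=2 (t=2), |d|=7 (t=2); sum(t^3 - t) = 12.
        Var[W] = n(n+1)(2n+1)/24 - sum(t^3-t)/48 = 1710/24 - 12/48 = 71.
        z = (W - E[W]) / sqrt(Var[W]) = (10 - 22.5) / 8.4261 = -1.4835.
        Two-sided p = 2*Phi(z) = 0.137948.
Step 6: alpha = 0.05. fail to reject H0.

W+ = 35, W- = 10, W = min = 10, p = 0.137948, fail to reject H0.


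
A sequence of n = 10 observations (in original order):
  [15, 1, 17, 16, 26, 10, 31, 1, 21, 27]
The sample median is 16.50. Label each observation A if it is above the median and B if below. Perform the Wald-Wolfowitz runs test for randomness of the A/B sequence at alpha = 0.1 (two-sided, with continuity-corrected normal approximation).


Step 1: Compute median = 16.50; label A = above, B = below.
Labels in order: BBABABABAA  (n_A = 5, n_B = 5)
Step 2: Count runs R = 8.
Step 3: Under H0 (random ordering), E[R] = 2*n_A*n_B/(n_A+n_B) + 1 = 2*5*5/10 + 1 = 6.0000.
        Var[R] = 2*n_A*n_B*(2*n_A*n_B - n_A - n_B) / ((n_A+n_B)^2 * (n_A+n_B-1)) = 2000/900 = 2.2222.
        SD[R] = 1.4907.
Step 4: Continuity-corrected z = (R - 0.5 - E[R]) / SD[R] = (8 - 0.5 - 6.0000) / 1.4907 = 1.0062.
Step 5: Two-sided p-value via normal approximation = 2*(1 - Phi(|z|)) = 0.314305.
Step 6: alpha = 0.1. fail to reject H0.

R = 8, z = 1.0062, p = 0.314305, fail to reject H0.


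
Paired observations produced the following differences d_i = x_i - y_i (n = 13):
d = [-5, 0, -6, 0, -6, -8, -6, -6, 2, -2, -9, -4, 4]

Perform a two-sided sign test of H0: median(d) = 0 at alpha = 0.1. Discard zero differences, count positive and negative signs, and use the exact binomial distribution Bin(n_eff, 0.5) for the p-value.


Step 1: Discard zero differences. Original n = 13; n_eff = number of nonzero differences = 11.
Nonzero differences (with sign): -5, -6, -6, -8, -6, -6, +2, -2, -9, -4, +4
Step 2: Count signs: positive = 2, negative = 9.
Step 3: Under H0: P(positive) = 0.5, so the number of positives S ~ Bin(11, 0.5).
Step 4: Two-sided exact p-value = sum of Bin(11,0.5) probabilities at or below the observed probability = 0.065430.
Step 5: alpha = 0.1. reject H0.

n_eff = 11, pos = 2, neg = 9, p = 0.065430, reject H0.


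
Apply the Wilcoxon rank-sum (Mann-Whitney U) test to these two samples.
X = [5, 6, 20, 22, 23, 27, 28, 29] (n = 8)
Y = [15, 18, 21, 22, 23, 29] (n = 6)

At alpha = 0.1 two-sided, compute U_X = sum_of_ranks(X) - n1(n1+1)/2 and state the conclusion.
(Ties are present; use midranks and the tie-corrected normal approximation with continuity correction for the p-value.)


Step 1: Combine and sort all 14 observations; assign midranks.
sorted (value, group): (5,X), (6,X), (15,Y), (18,Y), (20,X), (21,Y), (22,X), (22,Y), (23,X), (23,Y), (27,X), (28,X), (29,X), (29,Y)
ranks: 5->1, 6->2, 15->3, 18->4, 20->5, 21->6, 22->7.5, 22->7.5, 23->9.5, 23->9.5, 27->11, 28->12, 29->13.5, 29->13.5
Step 2: Rank sum for X: R1 = 1 + 2 + 5 + 7.5 + 9.5 + 11 + 12 + 13.5 = 61.5.
Step 3: U_X = R1 - n1(n1+1)/2 = 61.5 - 8*9/2 = 61.5 - 36 = 25.5.
       U_Y = n1*n2 - U_X = 48 - 25.5 = 22.5.
Step 4: Ties are present, so use the tie-corrected normal approximation (with continuity correction) for the p-value.
Step 5: p-value = 0.896941; compare to alpha = 0.1. fail to reject H0.

U_X = 25.5, p = 0.896941, fail to reject H0 at alpha = 0.1.


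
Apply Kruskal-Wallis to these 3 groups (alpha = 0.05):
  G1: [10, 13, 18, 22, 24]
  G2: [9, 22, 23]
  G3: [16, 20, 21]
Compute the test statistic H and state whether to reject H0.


Step 1: Combine all N = 11 observations and assign midranks.
sorted (value, group, rank): (9,G2,1), (10,G1,2), (13,G1,3), (16,G3,4), (18,G1,5), (20,G3,6), (21,G3,7), (22,G1,8.5), (22,G2,8.5), (23,G2,10), (24,G1,11)
Step 2: Sum ranks within each group.
R_1 = 29.5 (n_1 = 5)
R_2 = 19.5 (n_2 = 3)
R_3 = 17 (n_3 = 3)
Step 3: H = 12/(N(N+1)) * sum(R_i^2/n_i) - 3(N+1)
     = 12/(11*12) * (29.5^2/5 + 19.5^2/3 + 17^2/3) - 3*12
     = 0.090909 * 397.133 - 36
     = 0.103030.
Step 4: Ties present; correction factor C = 1 - 6/(11^3 - 11) = 0.995455. Corrected H = 0.103030 / 0.995455 = 0.103501.
Step 5: Under H0, H ~ chi^2(2); p-value = 0.949566.
Step 6: alpha = 0.05. fail to reject H0.

H = 0.1035, df = 2, p = 0.949566, fail to reject H0.


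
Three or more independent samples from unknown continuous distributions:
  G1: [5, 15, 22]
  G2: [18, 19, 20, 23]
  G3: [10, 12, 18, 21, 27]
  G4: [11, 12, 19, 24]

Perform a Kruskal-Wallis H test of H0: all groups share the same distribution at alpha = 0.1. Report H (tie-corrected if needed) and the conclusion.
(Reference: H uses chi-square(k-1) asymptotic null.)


Step 1: Combine all N = 16 observations and assign midranks.
sorted (value, group, rank): (5,G1,1), (10,G3,2), (11,G4,3), (12,G3,4.5), (12,G4,4.5), (15,G1,6), (18,G2,7.5), (18,G3,7.5), (19,G2,9.5), (19,G4,9.5), (20,G2,11), (21,G3,12), (22,G1,13), (23,G2,14), (24,G4,15), (27,G3,16)
Step 2: Sum ranks within each group.
R_1 = 20 (n_1 = 3)
R_2 = 42 (n_2 = 4)
R_3 = 42 (n_3 = 5)
R_4 = 32 (n_4 = 4)
Step 3: H = 12/(N(N+1)) * sum(R_i^2/n_i) - 3(N+1)
     = 12/(16*17) * (20^2/3 + 42^2/4 + 42^2/5 + 32^2/4) - 3*17
     = 0.044118 * 1183.13 - 51
     = 1.197059.
Step 4: Ties present; correction factor C = 1 - 18/(16^3 - 16) = 0.995588. Corrected H = 1.197059 / 0.995588 = 1.202363.
Step 5: Under H0, H ~ chi^2(3); p-value = 0.752438.
Step 6: alpha = 0.1. fail to reject H0.

H = 1.2024, df = 3, p = 0.752438, fail to reject H0.


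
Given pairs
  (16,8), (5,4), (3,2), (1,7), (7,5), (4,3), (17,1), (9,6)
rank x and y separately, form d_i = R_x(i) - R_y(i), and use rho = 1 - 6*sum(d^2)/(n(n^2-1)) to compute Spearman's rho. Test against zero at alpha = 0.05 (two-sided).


Step 1: Rank x and y separately (midranks; no ties here).
rank(x): 16->7, 5->4, 3->2, 1->1, 7->5, 4->3, 17->8, 9->6
rank(y): 8->8, 4->4, 2->2, 7->7, 5->5, 3->3, 1->1, 6->6
Step 2: d_i = R_x(i) - R_y(i); compute d_i^2.
  (7-8)^2=1, (4-4)^2=0, (2-2)^2=0, (1-7)^2=36, (5-5)^2=0, (3-3)^2=0, (8-1)^2=49, (6-6)^2=0
sum(d^2) = 86.
Step 3: rho = 1 - 6*86 / (8*(8^2 - 1)) = 1 - 516/504 = -0.023810.
Step 4: Under H0, t = rho * sqrt((n-2)/(1-rho^2)) = -0.0583 ~ t(6).
Step 5: Two-sided p-value from the t-distribution with 6 df = 0.955374.
Step 6: alpha = 0.05. fail to reject H0.

rho = -0.0238, p = 0.955374, fail to reject H0 at alpha = 0.05.


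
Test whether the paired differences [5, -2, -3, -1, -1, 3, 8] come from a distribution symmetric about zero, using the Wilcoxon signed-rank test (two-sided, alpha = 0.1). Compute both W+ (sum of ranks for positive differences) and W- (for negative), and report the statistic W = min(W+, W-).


Step 1: Drop any zero differences (none here) and take |d_i|.
|d| = [5, 2, 3, 1, 1, 3, 8]
Step 2: Midrank |d_i| (ties get averaged ranks).
ranks: |5|->6, |2|->3, |3|->4.5, |1|->1.5, |1|->1.5, |3|->4.5, |8|->7
Step 3: Attach original signs; sum ranks with positive sign and with negative sign.
W+ = 6 + 4.5 + 7 = 17.5
W- = 3 + 4.5 + 1.5 + 1.5 = 10.5
(Check: W+ + W- = 28 should equal n(n+1)/2 = 28.)
Step 4: Test statistic W = min(W+, W-) = 10.5.
Step 5: Ties in |d|, so use the tie-corrected normal approximation.
        E[W] = n(n+1)/4 = 7*8/4 = 14.
        Tie groups: |d|=1 (t=2), |d|=3 (t=2); sum(t^3 - t) = 12.
        Var[W] = n(n+1)(2n+1)/24 - sum(t^3-t)/48 = 840/24 - 12/48 = 34.75.
        z = (W - E[W]) / sqrt(Var[W]) = (10.5 - 14) / 5.8949 = -0.5937.
        Two-sided p = 2*Phi(z) = 0.552691.
Step 6: alpha = 0.1. fail to reject H0.

W+ = 17.5, W- = 10.5, W = min = 10.5, p = 0.552691, fail to reject H0.


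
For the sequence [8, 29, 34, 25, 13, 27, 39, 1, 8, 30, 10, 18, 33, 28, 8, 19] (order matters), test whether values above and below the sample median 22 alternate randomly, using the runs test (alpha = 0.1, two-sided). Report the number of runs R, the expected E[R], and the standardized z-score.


Step 1: Compute median = 22; label A = above, B = below.
Labels in order: BAAABAABBABBAABB  (n_A = 8, n_B = 8)
Step 2: Count runs R = 9.
Step 3: Under H0 (random ordering), E[R] = 2*n_A*n_B/(n_A+n_B) + 1 = 2*8*8/16 + 1 = 9.0000.
        Var[R] = 2*n_A*n_B*(2*n_A*n_B - n_A - n_B) / ((n_A+n_B)^2 * (n_A+n_B-1)) = 14336/3840 = 3.7333.
        SD[R] = 1.9322.
Step 4: R = E[R], so z = 0 with no continuity correction.
Step 5: Two-sided p-value via normal approximation = 2*(1 - Phi(|z|)) = 1.000000.
Step 6: alpha = 0.1. fail to reject H0.

R = 9, z = 0.0000, p = 1.000000, fail to reject H0.


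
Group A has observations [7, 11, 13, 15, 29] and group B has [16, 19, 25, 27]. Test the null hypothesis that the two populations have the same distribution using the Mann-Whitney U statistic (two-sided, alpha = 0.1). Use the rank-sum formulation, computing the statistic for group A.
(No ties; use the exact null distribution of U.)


Step 1: Combine and sort all 9 observations; assign midranks.
sorted (value, group): (7,X), (11,X), (13,X), (15,X), (16,Y), (19,Y), (25,Y), (27,Y), (29,X)
ranks: 7->1, 11->2, 13->3, 15->4, 16->5, 19->6, 25->7, 27->8, 29->9
Step 2: Rank sum for X: R1 = 1 + 2 + 3 + 4 + 9 = 19.
Step 3: U_X = R1 - n1(n1+1)/2 = 19 - 5*6/2 = 19 - 15 = 4.
       U_Y = n1*n2 - U_X = 20 - 4 = 16.
Step 4: No ties, so the exact null distribution of U (based on enumerating the C(9,5) = 126 equally likely rank assignments) gives the two-sided p-value.
Step 5: p-value = 0.190476; compare to alpha = 0.1. fail to reject H0.

U_X = 4, p = 0.190476, fail to reject H0 at alpha = 0.1.


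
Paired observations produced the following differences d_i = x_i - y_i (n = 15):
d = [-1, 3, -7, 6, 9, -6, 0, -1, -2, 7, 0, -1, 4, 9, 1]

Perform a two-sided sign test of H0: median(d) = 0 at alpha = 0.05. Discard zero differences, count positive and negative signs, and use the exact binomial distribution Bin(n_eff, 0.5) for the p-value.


Step 1: Discard zero differences. Original n = 15; n_eff = number of nonzero differences = 13.
Nonzero differences (with sign): -1, +3, -7, +6, +9, -6, -1, -2, +7, -1, +4, +9, +1
Step 2: Count signs: positive = 7, negative = 6.
Step 3: Under H0: P(positive) = 0.5, so the number of positives S ~ Bin(13, 0.5).
Step 4: Two-sided exact p-value = sum of Bin(13,0.5) probabilities at or below the observed probability = 1.000000.
Step 5: alpha = 0.05. fail to reject H0.

n_eff = 13, pos = 7, neg = 6, p = 1.000000, fail to reject H0.


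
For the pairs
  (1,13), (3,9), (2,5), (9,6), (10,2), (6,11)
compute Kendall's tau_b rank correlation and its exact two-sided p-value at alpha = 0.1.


Step 1: Enumerate the 15 unordered pairs (i,j) with i<j and classify each by sign(x_j-x_i) * sign(y_j-y_i).
  (1,2):dx=+2,dy=-4->D; (1,3):dx=+1,dy=-8->D; (1,4):dx=+8,dy=-7->D; (1,5):dx=+9,dy=-11->D
  (1,6):dx=+5,dy=-2->D; (2,3):dx=-1,dy=-4->C; (2,4):dx=+6,dy=-3->D; (2,5):dx=+7,dy=-7->D
  (2,6):dx=+3,dy=+2->C; (3,4):dx=+7,dy=+1->C; (3,5):dx=+8,dy=-3->D; (3,6):dx=+4,dy=+6->C
  (4,5):dx=+1,dy=-4->D; (4,6):dx=-3,dy=+5->D; (5,6):dx=-4,dy=+9->D
Step 2: C = 4, D = 11, total pairs = 15.
Step 3: tau = (C - D)/(n(n-1)/2) = (4 - 11)/15 = -0.466667.
Step 4: Exact two-sided p-value (enumerate n! = 720 permutations of y under H0): p = 0.272222.
Step 5: alpha = 0.1. fail to reject H0.

tau_b = -0.4667 (C=4, D=11), p = 0.272222, fail to reject H0.


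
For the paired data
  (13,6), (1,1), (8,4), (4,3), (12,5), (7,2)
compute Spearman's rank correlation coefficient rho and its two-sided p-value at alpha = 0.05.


Step 1: Rank x and y separately (midranks; no ties here).
rank(x): 13->6, 1->1, 8->4, 4->2, 12->5, 7->3
rank(y): 6->6, 1->1, 4->4, 3->3, 5->5, 2->2
Step 2: d_i = R_x(i) - R_y(i); compute d_i^2.
  (6-6)^2=0, (1-1)^2=0, (4-4)^2=0, (2-3)^2=1, (5-5)^2=0, (3-2)^2=1
sum(d^2) = 2.
Step 3: rho = 1 - 6*2 / (6*(6^2 - 1)) = 1 - 12/210 = 0.942857.
Step 4: Under H0, t = rho * sqrt((n-2)/(1-rho^2)) = 5.6595 ~ t(4).
Step 5: Two-sided p-value from the t-distribution with 4 df = 0.004805.
Step 6: alpha = 0.05. reject H0.

rho = 0.9429, p = 0.004805, reject H0 at alpha = 0.05.


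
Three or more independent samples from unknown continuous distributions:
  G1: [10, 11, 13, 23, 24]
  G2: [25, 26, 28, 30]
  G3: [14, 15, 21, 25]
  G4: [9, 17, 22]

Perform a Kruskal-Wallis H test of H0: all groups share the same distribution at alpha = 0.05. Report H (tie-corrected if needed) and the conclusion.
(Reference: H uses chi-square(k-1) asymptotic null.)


Step 1: Combine all N = 16 observations and assign midranks.
sorted (value, group, rank): (9,G4,1), (10,G1,2), (11,G1,3), (13,G1,4), (14,G3,5), (15,G3,6), (17,G4,7), (21,G3,8), (22,G4,9), (23,G1,10), (24,G1,11), (25,G2,12.5), (25,G3,12.5), (26,G2,14), (28,G2,15), (30,G2,16)
Step 2: Sum ranks within each group.
R_1 = 30 (n_1 = 5)
R_2 = 57.5 (n_2 = 4)
R_3 = 31.5 (n_3 = 4)
R_4 = 17 (n_4 = 3)
Step 3: H = 12/(N(N+1)) * sum(R_i^2/n_i) - 3(N+1)
     = 12/(16*17) * (30^2/5 + 57.5^2/4 + 31.5^2/4 + 17^2/3) - 3*17
     = 0.044118 * 1350.96 - 51
     = 8.601103.
Step 4: Ties present; correction factor C = 1 - 6/(16^3 - 16) = 0.998529. Corrected H = 8.601103 / 0.998529 = 8.613770.
Step 5: Under H0, H ~ chi^2(3); p-value = 0.034892.
Step 6: alpha = 0.05. reject H0.

H = 8.6138, df = 3, p = 0.034892, reject H0.


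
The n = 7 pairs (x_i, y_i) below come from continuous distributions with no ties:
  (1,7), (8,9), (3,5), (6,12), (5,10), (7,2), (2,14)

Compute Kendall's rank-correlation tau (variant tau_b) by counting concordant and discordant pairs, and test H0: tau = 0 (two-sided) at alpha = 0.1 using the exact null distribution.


Step 1: Enumerate the 21 unordered pairs (i,j) with i<j and classify each by sign(x_j-x_i) * sign(y_j-y_i).
  (1,2):dx=+7,dy=+2->C; (1,3):dx=+2,dy=-2->D; (1,4):dx=+5,dy=+5->C; (1,5):dx=+4,dy=+3->C
  (1,6):dx=+6,dy=-5->D; (1,7):dx=+1,dy=+7->C; (2,3):dx=-5,dy=-4->C; (2,4):dx=-2,dy=+3->D
  (2,5):dx=-3,dy=+1->D; (2,6):dx=-1,dy=-7->C; (2,7):dx=-6,dy=+5->D; (3,4):dx=+3,dy=+7->C
  (3,5):dx=+2,dy=+5->C; (3,6):dx=+4,dy=-3->D; (3,7):dx=-1,dy=+9->D; (4,5):dx=-1,dy=-2->C
  (4,6):dx=+1,dy=-10->D; (4,7):dx=-4,dy=+2->D; (5,6):dx=+2,dy=-8->D; (5,7):dx=-3,dy=+4->D
  (6,7):dx=-5,dy=+12->D
Step 2: C = 9, D = 12, total pairs = 21.
Step 3: tau = (C - D)/(n(n-1)/2) = (9 - 12)/21 = -0.142857.
Step 4: Exact two-sided p-value (enumerate n! = 5040 permutations of y under H0): p = 0.772619.
Step 5: alpha = 0.1. fail to reject H0.

tau_b = -0.1429 (C=9, D=12), p = 0.772619, fail to reject H0.


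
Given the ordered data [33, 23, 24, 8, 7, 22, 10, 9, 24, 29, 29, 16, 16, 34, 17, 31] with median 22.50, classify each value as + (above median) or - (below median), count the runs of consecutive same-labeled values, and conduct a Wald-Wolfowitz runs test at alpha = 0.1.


Step 1: Compute median = 22.50; label A = above, B = below.
Labels in order: AAABBBBBAAABBABA  (n_A = 8, n_B = 8)
Step 2: Count runs R = 7.
Step 3: Under H0 (random ordering), E[R] = 2*n_A*n_B/(n_A+n_B) + 1 = 2*8*8/16 + 1 = 9.0000.
        Var[R] = 2*n_A*n_B*(2*n_A*n_B - n_A - n_B) / ((n_A+n_B)^2 * (n_A+n_B-1)) = 14336/3840 = 3.7333.
        SD[R] = 1.9322.
Step 4: Continuity-corrected z = (R + 0.5 - E[R]) / SD[R] = (7 + 0.5 - 9.0000) / 1.9322 = -0.7763.
Step 5: Two-sided p-value via normal approximation = 2*(1 - Phi(|z|)) = 0.437558.
Step 6: alpha = 0.1. fail to reject H0.

R = 7, z = -0.7763, p = 0.437558, fail to reject H0.


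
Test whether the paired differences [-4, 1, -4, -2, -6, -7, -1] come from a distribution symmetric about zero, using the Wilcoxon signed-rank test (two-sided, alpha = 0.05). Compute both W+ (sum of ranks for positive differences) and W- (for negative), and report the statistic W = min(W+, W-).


Step 1: Drop any zero differences (none here) and take |d_i|.
|d| = [4, 1, 4, 2, 6, 7, 1]
Step 2: Midrank |d_i| (ties get averaged ranks).
ranks: |4|->4.5, |1|->1.5, |4|->4.5, |2|->3, |6|->6, |7|->7, |1|->1.5
Step 3: Attach original signs; sum ranks with positive sign and with negative sign.
W+ = 1.5 = 1.5
W- = 4.5 + 4.5 + 3 + 6 + 7 + 1.5 = 26.5
(Check: W+ + W- = 28 should equal n(n+1)/2 = 28.)
Step 4: Test statistic W = min(W+, W-) = 1.5.
Step 5: Ties in |d|, so use the tie-corrected normal approximation.
        E[W] = n(n+1)/4 = 7*8/4 = 14.
        Tie groups: |d|=1 (t=2), |d|=4 (t=2); sum(t^3 - t) = 12.
        Var[W] = n(n+1)(2n+1)/24 - sum(t^3-t)/48 = 840/24 - 12/48 = 34.75.
        z = (W - E[W]) / sqrt(Var[W]) = (1.5 - 14) / 5.8949 = -2.1205.
        Two-sided p = 2*Phi(z) = 0.033966.
Step 6: alpha = 0.05. reject H0.

W+ = 1.5, W- = 26.5, W = min = 1.5, p = 0.033966, reject H0.


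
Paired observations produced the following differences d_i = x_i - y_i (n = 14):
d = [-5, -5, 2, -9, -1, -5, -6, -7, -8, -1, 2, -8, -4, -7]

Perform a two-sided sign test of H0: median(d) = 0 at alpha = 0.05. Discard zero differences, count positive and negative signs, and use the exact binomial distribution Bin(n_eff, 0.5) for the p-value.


Step 1: Discard zero differences. Original n = 14; n_eff = number of nonzero differences = 14.
Nonzero differences (with sign): -5, -5, +2, -9, -1, -5, -6, -7, -8, -1, +2, -8, -4, -7
Step 2: Count signs: positive = 2, negative = 12.
Step 3: Under H0: P(positive) = 0.5, so the number of positives S ~ Bin(14, 0.5).
Step 4: Two-sided exact p-value = sum of Bin(14,0.5) probabilities at or below the observed probability = 0.012939.
Step 5: alpha = 0.05. reject H0.

n_eff = 14, pos = 2, neg = 12, p = 0.012939, reject H0.


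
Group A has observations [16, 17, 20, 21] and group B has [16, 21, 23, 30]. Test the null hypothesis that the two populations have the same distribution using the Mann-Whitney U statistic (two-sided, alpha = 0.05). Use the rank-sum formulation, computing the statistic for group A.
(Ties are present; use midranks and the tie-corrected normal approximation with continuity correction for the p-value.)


Step 1: Combine and sort all 8 observations; assign midranks.
sorted (value, group): (16,X), (16,Y), (17,X), (20,X), (21,X), (21,Y), (23,Y), (30,Y)
ranks: 16->1.5, 16->1.5, 17->3, 20->4, 21->5.5, 21->5.5, 23->7, 30->8
Step 2: Rank sum for X: R1 = 1.5 + 3 + 4 + 5.5 = 14.
Step 3: U_X = R1 - n1(n1+1)/2 = 14 - 4*5/2 = 14 - 10 = 4.
       U_Y = n1*n2 - U_X = 16 - 4 = 12.
Step 4: Ties are present, so use the tie-corrected normal approximation (with continuity correction) for the p-value.
Step 5: p-value = 0.306492; compare to alpha = 0.05. fail to reject H0.

U_X = 4, p = 0.306492, fail to reject H0 at alpha = 0.05.


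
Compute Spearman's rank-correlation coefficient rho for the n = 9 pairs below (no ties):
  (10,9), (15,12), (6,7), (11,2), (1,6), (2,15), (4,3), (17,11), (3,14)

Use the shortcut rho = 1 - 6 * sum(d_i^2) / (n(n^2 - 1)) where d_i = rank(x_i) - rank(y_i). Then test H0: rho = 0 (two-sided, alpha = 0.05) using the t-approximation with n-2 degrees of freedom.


Step 1: Rank x and y separately (midranks; no ties here).
rank(x): 10->6, 15->8, 6->5, 11->7, 1->1, 2->2, 4->4, 17->9, 3->3
rank(y): 9->5, 12->7, 7->4, 2->1, 6->3, 15->9, 3->2, 11->6, 14->8
Step 2: d_i = R_x(i) - R_y(i); compute d_i^2.
  (6-5)^2=1, (8-7)^2=1, (5-4)^2=1, (7-1)^2=36, (1-3)^2=4, (2-9)^2=49, (4-2)^2=4, (9-6)^2=9, (3-8)^2=25
sum(d^2) = 130.
Step 3: rho = 1 - 6*130 / (9*(9^2 - 1)) = 1 - 780/720 = -0.083333.
Step 4: Under H0, t = rho * sqrt((n-2)/(1-rho^2)) = -0.2212 ~ t(7).
Step 5: Two-sided p-value from the t-distribution with 7 df = 0.831214.
Step 6: alpha = 0.05. fail to reject H0.

rho = -0.0833, p = 0.831214, fail to reject H0 at alpha = 0.05.


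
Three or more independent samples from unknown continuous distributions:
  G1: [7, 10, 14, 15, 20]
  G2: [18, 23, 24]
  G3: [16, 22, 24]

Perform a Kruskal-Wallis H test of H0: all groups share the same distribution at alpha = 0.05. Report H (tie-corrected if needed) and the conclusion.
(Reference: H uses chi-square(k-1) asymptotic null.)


Step 1: Combine all N = 11 observations and assign midranks.
sorted (value, group, rank): (7,G1,1), (10,G1,2), (14,G1,3), (15,G1,4), (16,G3,5), (18,G2,6), (20,G1,7), (22,G3,8), (23,G2,9), (24,G2,10.5), (24,G3,10.5)
Step 2: Sum ranks within each group.
R_1 = 17 (n_1 = 5)
R_2 = 25.5 (n_2 = 3)
R_3 = 23.5 (n_3 = 3)
Step 3: H = 12/(N(N+1)) * sum(R_i^2/n_i) - 3(N+1)
     = 12/(11*12) * (17^2/5 + 25.5^2/3 + 23.5^2/3) - 3*12
     = 0.090909 * 458.633 - 36
     = 5.693939.
Step 4: Ties present; correction factor C = 1 - 6/(11^3 - 11) = 0.995455. Corrected H = 5.693939 / 0.995455 = 5.719939.
Step 5: Under H0, H ~ chi^2(2); p-value = 0.057271.
Step 6: alpha = 0.05. fail to reject H0.

H = 5.7199, df = 2, p = 0.057271, fail to reject H0.


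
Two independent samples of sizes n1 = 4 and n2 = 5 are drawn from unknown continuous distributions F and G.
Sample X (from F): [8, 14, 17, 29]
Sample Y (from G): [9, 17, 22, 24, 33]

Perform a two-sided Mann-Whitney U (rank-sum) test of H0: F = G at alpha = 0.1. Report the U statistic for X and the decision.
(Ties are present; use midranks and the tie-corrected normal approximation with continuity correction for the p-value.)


Step 1: Combine and sort all 9 observations; assign midranks.
sorted (value, group): (8,X), (9,Y), (14,X), (17,X), (17,Y), (22,Y), (24,Y), (29,X), (33,Y)
ranks: 8->1, 9->2, 14->3, 17->4.5, 17->4.5, 22->6, 24->7, 29->8, 33->9
Step 2: Rank sum for X: R1 = 1 + 3 + 4.5 + 8 = 16.5.
Step 3: U_X = R1 - n1(n1+1)/2 = 16.5 - 4*5/2 = 16.5 - 10 = 6.5.
       U_Y = n1*n2 - U_X = 20 - 6.5 = 13.5.
Step 4: Ties are present, so use the tie-corrected normal approximation (with continuity correction) for the p-value.
Step 5: p-value = 0.460558; compare to alpha = 0.1. fail to reject H0.

U_X = 6.5, p = 0.460558, fail to reject H0 at alpha = 0.1.


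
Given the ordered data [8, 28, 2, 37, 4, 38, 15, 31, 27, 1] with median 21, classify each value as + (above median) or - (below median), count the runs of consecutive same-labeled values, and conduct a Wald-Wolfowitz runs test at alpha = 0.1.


Step 1: Compute median = 21; label A = above, B = below.
Labels in order: BABABABAAB  (n_A = 5, n_B = 5)
Step 2: Count runs R = 9.
Step 3: Under H0 (random ordering), E[R] = 2*n_A*n_B/(n_A+n_B) + 1 = 2*5*5/10 + 1 = 6.0000.
        Var[R] = 2*n_A*n_B*(2*n_A*n_B - n_A - n_B) / ((n_A+n_B)^2 * (n_A+n_B-1)) = 2000/900 = 2.2222.
        SD[R] = 1.4907.
Step 4: Continuity-corrected z = (R - 0.5 - E[R]) / SD[R] = (9 - 0.5 - 6.0000) / 1.4907 = 1.6771.
Step 5: Two-sided p-value via normal approximation = 2*(1 - Phi(|z|)) = 0.093533.
Step 6: alpha = 0.1. reject H0.

R = 9, z = 1.6771, p = 0.093533, reject H0.


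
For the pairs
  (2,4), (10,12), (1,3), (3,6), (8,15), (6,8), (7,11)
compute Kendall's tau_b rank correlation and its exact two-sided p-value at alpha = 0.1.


Step 1: Enumerate the 21 unordered pairs (i,j) with i<j and classify each by sign(x_j-x_i) * sign(y_j-y_i).
  (1,2):dx=+8,dy=+8->C; (1,3):dx=-1,dy=-1->C; (1,4):dx=+1,dy=+2->C; (1,5):dx=+6,dy=+11->C
  (1,6):dx=+4,dy=+4->C; (1,7):dx=+5,dy=+7->C; (2,3):dx=-9,dy=-9->C; (2,4):dx=-7,dy=-6->C
  (2,5):dx=-2,dy=+3->D; (2,6):dx=-4,dy=-4->C; (2,7):dx=-3,dy=-1->C; (3,4):dx=+2,dy=+3->C
  (3,5):dx=+7,dy=+12->C; (3,6):dx=+5,dy=+5->C; (3,7):dx=+6,dy=+8->C; (4,5):dx=+5,dy=+9->C
  (4,6):dx=+3,dy=+2->C; (4,7):dx=+4,dy=+5->C; (5,6):dx=-2,dy=-7->C; (5,7):dx=-1,dy=-4->C
  (6,7):dx=+1,dy=+3->C
Step 2: C = 20, D = 1, total pairs = 21.
Step 3: tau = (C - D)/(n(n-1)/2) = (20 - 1)/21 = 0.904762.
Step 4: Exact two-sided p-value (enumerate n! = 5040 permutations of y under H0): p = 0.002778.
Step 5: alpha = 0.1. reject H0.

tau_b = 0.9048 (C=20, D=1), p = 0.002778, reject H0.


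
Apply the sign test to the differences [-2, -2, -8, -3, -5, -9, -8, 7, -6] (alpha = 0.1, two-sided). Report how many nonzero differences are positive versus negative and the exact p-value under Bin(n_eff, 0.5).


Step 1: Discard zero differences. Original n = 9; n_eff = number of nonzero differences = 9.
Nonzero differences (with sign): -2, -2, -8, -3, -5, -9, -8, +7, -6
Step 2: Count signs: positive = 1, negative = 8.
Step 3: Under H0: P(positive) = 0.5, so the number of positives S ~ Bin(9, 0.5).
Step 4: Two-sided exact p-value = sum of Bin(9,0.5) probabilities at or below the observed probability = 0.039062.
Step 5: alpha = 0.1. reject H0.

n_eff = 9, pos = 1, neg = 8, p = 0.039062, reject H0.


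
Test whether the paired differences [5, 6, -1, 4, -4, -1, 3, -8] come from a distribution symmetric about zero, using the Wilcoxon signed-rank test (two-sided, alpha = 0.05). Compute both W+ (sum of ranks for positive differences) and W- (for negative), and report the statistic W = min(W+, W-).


Step 1: Drop any zero differences (none here) and take |d_i|.
|d| = [5, 6, 1, 4, 4, 1, 3, 8]
Step 2: Midrank |d_i| (ties get averaged ranks).
ranks: |5|->6, |6|->7, |1|->1.5, |4|->4.5, |4|->4.5, |1|->1.5, |3|->3, |8|->8
Step 3: Attach original signs; sum ranks with positive sign and with negative sign.
W+ = 6 + 7 + 4.5 + 3 = 20.5
W- = 1.5 + 4.5 + 1.5 + 8 = 15.5
(Check: W+ + W- = 36 should equal n(n+1)/2 = 36.)
Step 4: Test statistic W = min(W+, W-) = 15.5.
Step 5: Ties in |d|, so use the tie-corrected normal approximation.
        E[W] = n(n+1)/4 = 8*9/4 = 18.
        Tie groups: |d|=1 (t=2), |d|=4 (t=2); sum(t^3 - t) = 12.
        Var[W] = n(n+1)(2n+1)/24 - sum(t^3-t)/48 = 1224/24 - 12/48 = 50.75.
        z = (W - E[W]) / sqrt(Var[W]) = (15.5 - 18) / 7.1239 = -0.3509.
        Two-sided p = 2*Phi(z) = 0.725640.
Step 6: alpha = 0.05. fail to reject H0.

W+ = 20.5, W- = 15.5, W = min = 15.5, p = 0.725640, fail to reject H0.


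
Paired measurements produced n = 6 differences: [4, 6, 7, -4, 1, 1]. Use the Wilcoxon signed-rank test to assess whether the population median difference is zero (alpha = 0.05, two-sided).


Step 1: Drop any zero differences (none here) and take |d_i|.
|d| = [4, 6, 7, 4, 1, 1]
Step 2: Midrank |d_i| (ties get averaged ranks).
ranks: |4|->3.5, |6|->5, |7|->6, |4|->3.5, |1|->1.5, |1|->1.5
Step 3: Attach original signs; sum ranks with positive sign and with negative sign.
W+ = 3.5 + 5 + 6 + 1.5 + 1.5 = 17.5
W- = 3.5 = 3.5
(Check: W+ + W- = 21 should equal n(n+1)/2 = 21.)
Step 4: Test statistic W = min(W+, W-) = 3.5.
Step 5: Ties in |d|, so use the tie-corrected normal approximation.
        E[W] = n(n+1)/4 = 6*7/4 = 10.5.
        Tie groups: |d|=1 (t=2), |d|=4 (t=2); sum(t^3 - t) = 12.
        Var[W] = n(n+1)(2n+1)/24 - sum(t^3-t)/48 = 546/24 - 12/48 = 22.5.
        z = (W - E[W]) / sqrt(Var[W]) = (3.5 - 10.5) / 4.7434 = -1.4757.
        Two-sided p = 2*Phi(z) = 0.140017.
Step 6: alpha = 0.05. fail to reject H0.

W+ = 17.5, W- = 3.5, W = min = 3.5, p = 0.140017, fail to reject H0.


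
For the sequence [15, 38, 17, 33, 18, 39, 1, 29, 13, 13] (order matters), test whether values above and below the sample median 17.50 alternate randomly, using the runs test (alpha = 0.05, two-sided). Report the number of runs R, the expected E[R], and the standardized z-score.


Step 1: Compute median = 17.50; label A = above, B = below.
Labels in order: BABAAABABB  (n_A = 5, n_B = 5)
Step 2: Count runs R = 7.
Step 3: Under H0 (random ordering), E[R] = 2*n_A*n_B/(n_A+n_B) + 1 = 2*5*5/10 + 1 = 6.0000.
        Var[R] = 2*n_A*n_B*(2*n_A*n_B - n_A - n_B) / ((n_A+n_B)^2 * (n_A+n_B-1)) = 2000/900 = 2.2222.
        SD[R] = 1.4907.
Step 4: Continuity-corrected z = (R - 0.5 - E[R]) / SD[R] = (7 - 0.5 - 6.0000) / 1.4907 = 0.3354.
Step 5: Two-sided p-value via normal approximation = 2*(1 - Phi(|z|)) = 0.737316.
Step 6: alpha = 0.05. fail to reject H0.

R = 7, z = 0.3354, p = 0.737316, fail to reject H0.


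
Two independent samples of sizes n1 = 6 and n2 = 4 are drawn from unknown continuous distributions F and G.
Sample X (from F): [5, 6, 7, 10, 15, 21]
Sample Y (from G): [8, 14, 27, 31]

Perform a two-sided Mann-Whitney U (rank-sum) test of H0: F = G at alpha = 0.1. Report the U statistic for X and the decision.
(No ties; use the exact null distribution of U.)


Step 1: Combine and sort all 10 observations; assign midranks.
sorted (value, group): (5,X), (6,X), (7,X), (8,Y), (10,X), (14,Y), (15,X), (21,X), (27,Y), (31,Y)
ranks: 5->1, 6->2, 7->3, 8->4, 10->5, 14->6, 15->7, 21->8, 27->9, 31->10
Step 2: Rank sum for X: R1 = 1 + 2 + 3 + 5 + 7 + 8 = 26.
Step 3: U_X = R1 - n1(n1+1)/2 = 26 - 6*7/2 = 26 - 21 = 5.
       U_Y = n1*n2 - U_X = 24 - 5 = 19.
Step 4: No ties, so the exact null distribution of U (based on enumerating the C(10,6) = 210 equally likely rank assignments) gives the two-sided p-value.
Step 5: p-value = 0.171429; compare to alpha = 0.1. fail to reject H0.

U_X = 5, p = 0.171429, fail to reject H0 at alpha = 0.1.


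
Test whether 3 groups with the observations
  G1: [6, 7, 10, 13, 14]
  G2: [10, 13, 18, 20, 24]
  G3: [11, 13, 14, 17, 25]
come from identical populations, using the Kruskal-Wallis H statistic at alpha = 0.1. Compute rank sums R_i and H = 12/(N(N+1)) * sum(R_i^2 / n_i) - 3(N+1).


Step 1: Combine all N = 15 observations and assign midranks.
sorted (value, group, rank): (6,G1,1), (7,G1,2), (10,G1,3.5), (10,G2,3.5), (11,G3,5), (13,G1,7), (13,G2,7), (13,G3,7), (14,G1,9.5), (14,G3,9.5), (17,G3,11), (18,G2,12), (20,G2,13), (24,G2,14), (25,G3,15)
Step 2: Sum ranks within each group.
R_1 = 23 (n_1 = 5)
R_2 = 49.5 (n_2 = 5)
R_3 = 47.5 (n_3 = 5)
Step 3: H = 12/(N(N+1)) * sum(R_i^2/n_i) - 3(N+1)
     = 12/(15*16) * (23^2/5 + 49.5^2/5 + 47.5^2/5) - 3*16
     = 0.050000 * 1047.1 - 48
     = 4.355000.
Step 4: Ties present; correction factor C = 1 - 36/(15^3 - 15) = 0.989286. Corrected H = 4.355000 / 0.989286 = 4.402166.
Step 5: Under H0, H ~ chi^2(2); p-value = 0.110683.
Step 6: alpha = 0.1. fail to reject H0.

H = 4.4022, df = 2, p = 0.110683, fail to reject H0.
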